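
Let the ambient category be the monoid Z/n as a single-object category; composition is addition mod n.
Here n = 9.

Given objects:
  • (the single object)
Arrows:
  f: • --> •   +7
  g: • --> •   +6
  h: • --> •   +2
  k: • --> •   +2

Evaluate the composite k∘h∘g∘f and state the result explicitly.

Answer: +8

Work:
  0 +7≡7 +6≡4 +2≡6 +2≡8  (mod 9)
composite: +8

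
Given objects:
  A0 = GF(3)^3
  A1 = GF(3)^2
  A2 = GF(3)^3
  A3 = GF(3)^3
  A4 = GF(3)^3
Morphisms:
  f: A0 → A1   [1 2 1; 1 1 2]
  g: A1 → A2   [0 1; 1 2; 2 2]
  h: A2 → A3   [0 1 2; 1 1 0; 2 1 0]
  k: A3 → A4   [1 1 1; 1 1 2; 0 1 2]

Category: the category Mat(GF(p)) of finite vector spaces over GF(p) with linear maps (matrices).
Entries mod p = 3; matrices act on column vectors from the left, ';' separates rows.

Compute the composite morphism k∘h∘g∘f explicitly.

  e0=(1,0,0) f→(1,1) g→(1,0,1) h→(2,1,2) k→(2,1,2)
  e1=(0,1,0) f→(2,1) g→(1,1,0) h→(1,2,0) k→(0,0,2)
  e2=(0,0,1) f→(1,2) g→(2,2,0) h→(2,1,0) k→(0,0,1)
result: [2 0 0; 1 0 0; 2 2 1]

Answer: [2 0 0; 1 0 0; 2 2 1]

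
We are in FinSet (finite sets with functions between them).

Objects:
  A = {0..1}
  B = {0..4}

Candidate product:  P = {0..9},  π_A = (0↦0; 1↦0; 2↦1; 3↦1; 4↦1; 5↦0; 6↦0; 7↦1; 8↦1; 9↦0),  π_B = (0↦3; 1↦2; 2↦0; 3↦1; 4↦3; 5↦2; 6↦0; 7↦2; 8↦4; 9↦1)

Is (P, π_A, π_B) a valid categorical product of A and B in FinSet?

Answer: NOT A VALID PRODUCT — duplicate pair at indices 5,1

Trace:
|A|·|B| = 2·5 = 10;  |P| = 10
Check the pairing map k ↦ (π_A(k), π_B(k)):
  0 ↦ (0,3)
  1 ↦ (0,2)
  2 ↦ (1,0)
  3 ↦ (1,1)
  4 ↦ (1,3)
  5 ↦ (0,2)  ✗ repeats pair of k=1
  6 ↦ (0,0)
  7 ↦ (1,2)
  8 ↦ (1,4)
  9 ↦ (0,1)
distinct pairs in image: 9 / 10 needed
  → (0,2) hit at k=1 and k=5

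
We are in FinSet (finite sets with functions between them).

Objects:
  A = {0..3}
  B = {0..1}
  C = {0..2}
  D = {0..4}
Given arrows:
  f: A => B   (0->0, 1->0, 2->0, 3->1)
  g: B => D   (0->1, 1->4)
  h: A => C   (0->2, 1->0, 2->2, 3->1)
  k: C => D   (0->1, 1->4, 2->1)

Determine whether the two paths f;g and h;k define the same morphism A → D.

Along f;g (path 1):
  0 f=>0 g=>1
  1 f=>0 g=>1
  2 f=>0 g=>1
  3 f=>1 g=>4
  result₁ = (0->1, 1->1, 2->1, 3->4)
Along h;k (path 2):
  0 h=>2 k=>1
  1 h=>0 k=>1
  2 h=>2 k=>1
  3 h=>1 k=>4
  result₂ = (0->1, 1->1, 2->1, 3->4)
Equal? equal; square commutes

Answer: COMMUTES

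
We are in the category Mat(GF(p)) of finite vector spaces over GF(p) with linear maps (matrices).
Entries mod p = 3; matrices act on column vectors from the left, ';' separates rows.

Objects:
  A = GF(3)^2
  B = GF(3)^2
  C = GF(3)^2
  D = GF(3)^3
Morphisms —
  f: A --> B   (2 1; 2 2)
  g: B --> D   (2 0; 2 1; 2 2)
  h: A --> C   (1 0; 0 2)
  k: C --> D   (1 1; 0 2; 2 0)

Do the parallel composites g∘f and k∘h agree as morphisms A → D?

Path 1 = f;g:
  e0=[1,0] f-->[2,2] g-->[1,0,2]
  e1=[0,1] f-->[1,2] g-->[2,1,0]
  result₁ = (1 2; 0 1; 2 0)
Path 2 = h;k:
  e0=[1,0] h-->[1,0] k-->[1,0,2]
  e1=[0,1] h-->[0,2] k-->[2,1,0]
  result₂ = (1 2; 0 1; 2 0)
Equal? YES — commutes

Answer: COMMUTES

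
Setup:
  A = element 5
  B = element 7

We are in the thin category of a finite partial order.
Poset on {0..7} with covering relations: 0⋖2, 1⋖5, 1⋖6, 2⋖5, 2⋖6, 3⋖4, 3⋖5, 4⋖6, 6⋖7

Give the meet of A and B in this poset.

{x : x<=A ∧ x<=B} = {0,1,2,3}  (A=5, B=7)
  maximal lower bounds 1 and 2 are incomparable: neither 1<=2 nor 2<=1
→ no greatest lower bound exists

Answer: NO MEET EXISTS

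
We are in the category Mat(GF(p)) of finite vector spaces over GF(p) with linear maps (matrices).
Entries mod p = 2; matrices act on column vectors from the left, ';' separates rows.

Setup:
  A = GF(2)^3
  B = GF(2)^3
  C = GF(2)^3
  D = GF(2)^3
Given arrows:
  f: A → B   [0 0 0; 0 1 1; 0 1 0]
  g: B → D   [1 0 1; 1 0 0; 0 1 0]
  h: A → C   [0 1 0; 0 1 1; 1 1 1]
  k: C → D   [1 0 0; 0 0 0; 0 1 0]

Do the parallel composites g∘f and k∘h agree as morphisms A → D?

Answer: COMMUTES

Trace:
Path 1 = f;g:
  e0=⟨1,0,0⟩ f→⟨0,0,0⟩ g→⟨0,0,0⟩
  e1=⟨0,1,0⟩ f→⟨0,1,1⟩ g→⟨1,0,1⟩
  e2=⟨0,0,1⟩ f→⟨0,1,0⟩ g→⟨0,0,1⟩
  ⟦path⟧₁ = [0 1 0; 0 0 0; 0 1 1]
Path 2 = h;k:
  e0=⟨1,0,0⟩ h→⟨0,0,1⟩ k→⟨0,0,0⟩
  e1=⟨0,1,0⟩ h→⟨1,1,1⟩ k→⟨1,0,1⟩
  e2=⟨0,0,1⟩ h→⟨0,1,1⟩ k→⟨0,0,1⟩
  ⟦path⟧₂ = [0 1 0; 0 0 0; 0 1 1]
Equal? same morphism ✓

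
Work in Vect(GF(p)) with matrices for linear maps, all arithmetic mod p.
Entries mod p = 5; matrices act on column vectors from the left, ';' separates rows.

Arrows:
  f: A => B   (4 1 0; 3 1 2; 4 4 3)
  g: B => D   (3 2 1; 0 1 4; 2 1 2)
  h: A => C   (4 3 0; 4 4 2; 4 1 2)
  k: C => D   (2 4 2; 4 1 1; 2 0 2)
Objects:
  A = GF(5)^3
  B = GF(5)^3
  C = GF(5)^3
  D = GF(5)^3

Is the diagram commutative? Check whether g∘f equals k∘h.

Answer: DOES NOT COMMUTE

Derivation:
Path 1 = f;g:
  e0=[1,0,0] f=>[4,3,4] g=>[2,4,4]
  e1=[0,1,0] f=>[1,1,4] g=>[4,2,1]
  e2=[0,0,1] f=>[0,2,3] g=>[2,4,3]
  result₁ = (2 4 2; 4 2 4; 4 1 3)
Path 2 = h;k:
  e0=[1,0,0] h=>[4,4,4] k=>[2,4,1]
  e1=[0,1,0] h=>[3,4,1] k=>[4,2,3]
  e2=[0,0,1] h=>[0,2,2] k=>[2,4,4]
  result₂ = (2 4 2; 4 2 4; 1 3 4)
Equal? differ; not commutative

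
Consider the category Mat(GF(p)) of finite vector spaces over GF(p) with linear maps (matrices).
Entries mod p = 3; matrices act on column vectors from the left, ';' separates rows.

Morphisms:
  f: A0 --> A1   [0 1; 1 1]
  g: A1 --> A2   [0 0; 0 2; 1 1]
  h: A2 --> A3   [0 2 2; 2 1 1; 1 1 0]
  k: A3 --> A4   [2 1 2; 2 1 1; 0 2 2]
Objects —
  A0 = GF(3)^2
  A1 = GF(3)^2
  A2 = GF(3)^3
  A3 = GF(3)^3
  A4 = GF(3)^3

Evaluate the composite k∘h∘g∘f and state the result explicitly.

  e0=[1,0] f-->[0,1] g-->[0,2,1] h-->[0,0,2] k-->[1,2,1]
  e1=[0,1] f-->[1,1] g-->[0,2,2] h-->[2,1,2] k-->[0,1,0]
composite: [1 0; 2 1; 1 0]

Answer: [1 0; 2 1; 1 0]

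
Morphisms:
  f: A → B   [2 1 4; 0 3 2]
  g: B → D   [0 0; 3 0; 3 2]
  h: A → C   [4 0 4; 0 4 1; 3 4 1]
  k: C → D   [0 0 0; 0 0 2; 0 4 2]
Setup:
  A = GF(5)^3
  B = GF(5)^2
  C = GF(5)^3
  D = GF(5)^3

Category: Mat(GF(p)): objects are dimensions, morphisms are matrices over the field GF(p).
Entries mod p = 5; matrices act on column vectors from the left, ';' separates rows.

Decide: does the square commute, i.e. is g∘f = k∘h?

Answer: COMMUTES

Derivation:
Along f;g (path 1):
  e0=(1,0,0) f→(2,0) g→(0,1,1)
  e1=(0,1,0) f→(1,3) g→(0,3,4)
  e2=(0,0,1) f→(4,2) g→(0,2,1)
  ⟦path⟧₁ = [0 0 0; 1 3 2; 1 4 1]
Along h;k (path 2):
  e0=(1,0,0) h→(4,0,3) k→(0,1,1)
  e1=(0,1,0) h→(0,4,4) k→(0,3,4)
  e2=(0,0,1) h→(4,1,1) k→(0,2,1)
  ⟦path⟧₂ = [0 0 0; 1 3 2; 1 4 1]
Equal? same morphism ✓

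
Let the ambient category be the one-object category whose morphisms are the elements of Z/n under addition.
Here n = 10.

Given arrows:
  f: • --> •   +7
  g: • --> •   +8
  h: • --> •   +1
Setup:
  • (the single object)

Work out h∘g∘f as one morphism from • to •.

  0 +7≡7 +8≡5 +1≡6  (mod 10)
composite: +6

Answer: +6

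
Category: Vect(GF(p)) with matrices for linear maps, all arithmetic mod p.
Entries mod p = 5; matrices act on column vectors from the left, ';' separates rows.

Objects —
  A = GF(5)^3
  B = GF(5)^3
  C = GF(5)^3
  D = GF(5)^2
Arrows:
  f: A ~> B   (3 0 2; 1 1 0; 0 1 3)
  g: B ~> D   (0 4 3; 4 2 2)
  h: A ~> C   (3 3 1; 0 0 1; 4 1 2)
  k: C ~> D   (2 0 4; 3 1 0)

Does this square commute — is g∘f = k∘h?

Answer: DOES NOT COMMUTE

Work:
Along f;g (path 1):
  e0=⟨1,0,0⟩ f~>⟨3,1,0⟩ g~>⟨4,4⟩
  e1=⟨0,1,0⟩ f~>⟨0,1,1⟩ g~>⟨2,4⟩
  e2=⟨0,0,1⟩ f~>⟨2,0,3⟩ g~>⟨4,4⟩
  composite₁ = (4 2 4; 4 4 4)
Along h;k (path 2):
  e0=⟨1,0,0⟩ h~>⟨3,0,4⟩ k~>⟨2,4⟩
  e1=⟨0,1,0⟩ h~>⟨3,0,1⟩ k~>⟨0,4⟩
  e2=⟨0,0,1⟩ h~>⟨1,1,2⟩ k~>⟨0,4⟩
  composite₂ = (2 0 0; 4 4 4)
Equal? distinct morphisms ✗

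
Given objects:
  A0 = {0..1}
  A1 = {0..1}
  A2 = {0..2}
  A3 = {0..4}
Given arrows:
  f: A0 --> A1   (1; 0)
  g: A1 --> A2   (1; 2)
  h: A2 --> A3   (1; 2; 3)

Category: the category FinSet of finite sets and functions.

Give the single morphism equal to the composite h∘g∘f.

Answer: (3; 2)

Derivation:
  0 f-->1 g-->2 h-->3
  1 f-->0 g-->1 h-->2
result: (3; 2)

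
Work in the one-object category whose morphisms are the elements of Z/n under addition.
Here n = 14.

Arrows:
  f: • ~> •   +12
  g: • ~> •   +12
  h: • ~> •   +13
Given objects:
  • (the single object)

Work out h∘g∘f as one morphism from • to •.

  0 +12≡12 +12≡10 +13≡9  (mod 14)
composite: +9

Answer: +9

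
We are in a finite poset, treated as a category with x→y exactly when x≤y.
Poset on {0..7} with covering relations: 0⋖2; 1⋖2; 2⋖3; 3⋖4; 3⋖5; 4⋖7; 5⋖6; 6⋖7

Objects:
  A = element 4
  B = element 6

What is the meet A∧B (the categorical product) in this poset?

Answer: A∧B = 3

Trace:
Common predecessors of 4,6: {0,1,2,3}
  0 <= 3
  1 <= 3
  2 <= 3
  3 <= 3
glb = 3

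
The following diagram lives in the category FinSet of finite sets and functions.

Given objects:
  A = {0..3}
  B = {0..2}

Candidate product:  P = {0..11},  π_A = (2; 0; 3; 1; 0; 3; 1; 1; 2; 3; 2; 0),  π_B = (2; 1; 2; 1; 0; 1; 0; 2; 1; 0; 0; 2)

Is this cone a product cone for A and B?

|A|·|B| = 4·3 = 12;  |P| = 12
Check the pairing map k ↦ (π_A(k), π_B(k)):
  0 : (2,2)
  1 : (0,1)
  2 : (3,2)
  3 : (1,1)
  4 : (0,0)
  5 : (3,1)
  6 : (1,0)
  7 : (1,2)
  8 : (2,1)
  9 : (3,0)
  10 : (2,0)
  11 : (0,2)
distinct pairs in image: 12 / 12 needed
  → bijection onto A×B; projections well-typed.

Answer: VALID PRODUCT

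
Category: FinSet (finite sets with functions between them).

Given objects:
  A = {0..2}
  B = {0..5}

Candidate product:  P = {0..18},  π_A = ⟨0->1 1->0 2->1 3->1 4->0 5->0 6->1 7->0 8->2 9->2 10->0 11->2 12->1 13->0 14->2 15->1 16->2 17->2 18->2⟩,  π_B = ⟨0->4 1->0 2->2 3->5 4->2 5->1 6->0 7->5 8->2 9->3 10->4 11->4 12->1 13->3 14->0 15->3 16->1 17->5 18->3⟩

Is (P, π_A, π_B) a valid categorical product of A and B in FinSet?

|A|·|B| = 3·6 = 18;  |P| = 19
  → cardinalities differ; no bijection possible.

Answer: NOT A VALID PRODUCT — |P|=19 ≠ |A|·|B|=18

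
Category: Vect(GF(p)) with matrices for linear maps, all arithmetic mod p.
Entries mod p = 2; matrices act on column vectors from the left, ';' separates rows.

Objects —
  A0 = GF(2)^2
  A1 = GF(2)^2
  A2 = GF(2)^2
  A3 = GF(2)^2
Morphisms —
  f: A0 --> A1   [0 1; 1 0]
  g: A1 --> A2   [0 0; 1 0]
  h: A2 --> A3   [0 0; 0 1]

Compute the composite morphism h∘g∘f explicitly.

  e0=⟨1,0⟩ f-->⟨0,1⟩ g-->⟨0,0⟩ h-->⟨0,0⟩
  e1=⟨0,1⟩ f-->⟨1,0⟩ g-->⟨0,1⟩ h-->⟨0,1⟩
result: [0 0; 0 1]

Answer: [0 0; 0 1]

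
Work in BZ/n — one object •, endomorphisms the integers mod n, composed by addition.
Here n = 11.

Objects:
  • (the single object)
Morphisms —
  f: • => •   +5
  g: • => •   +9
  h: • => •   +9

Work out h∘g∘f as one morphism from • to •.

Answer: +1

Derivation:
  0 +5≡5 +9≡3 +9≡1  (mod 11)
result: +1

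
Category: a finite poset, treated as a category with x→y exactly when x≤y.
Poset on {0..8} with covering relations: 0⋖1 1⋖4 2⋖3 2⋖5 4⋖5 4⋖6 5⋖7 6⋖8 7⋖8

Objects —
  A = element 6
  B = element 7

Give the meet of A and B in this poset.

Answer: A∧B = 4

Derivation:
Lower bounds of A=6 and B=7: {0,1,4}
  0 ⊑ 4
  1 ⊑ 4
  4 ⊑ 4
glb = 4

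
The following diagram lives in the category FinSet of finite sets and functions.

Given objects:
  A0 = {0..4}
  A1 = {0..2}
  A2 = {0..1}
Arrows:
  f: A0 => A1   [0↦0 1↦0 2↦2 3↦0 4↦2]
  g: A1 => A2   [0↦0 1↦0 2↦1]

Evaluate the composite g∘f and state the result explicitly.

Answer: [0↦0 1↦0 2↦1 3↦0 4↦1]

Work:
  0 f=>0 g=>0
  1 f=>0 g=>0
  2 f=>2 g=>1
  3 f=>0 g=>0
  4 f=>2 g=>1
⟦path⟧: [0↦0 1↦0 2↦1 3↦0 4↦1]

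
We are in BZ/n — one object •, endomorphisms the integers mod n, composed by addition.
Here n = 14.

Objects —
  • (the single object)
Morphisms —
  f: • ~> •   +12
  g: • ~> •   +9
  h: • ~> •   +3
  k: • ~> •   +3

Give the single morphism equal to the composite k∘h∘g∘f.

  0 +12≡12 +9≡7 +3≡10 +3≡13  (mod 14)
result: +13

Answer: +13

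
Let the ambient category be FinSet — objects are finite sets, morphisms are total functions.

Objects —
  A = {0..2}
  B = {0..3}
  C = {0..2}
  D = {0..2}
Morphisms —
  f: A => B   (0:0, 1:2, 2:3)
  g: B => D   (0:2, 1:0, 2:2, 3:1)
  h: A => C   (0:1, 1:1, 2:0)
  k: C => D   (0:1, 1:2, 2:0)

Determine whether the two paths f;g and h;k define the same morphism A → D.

Answer: COMMUTES

Derivation:
Path 1 = f;g:
  0 f=>0 g=>2
  1 f=>2 g=>2
  2 f=>3 g=>1
  composite₁ = (0:2, 1:2, 2:1)
Path 2 = h;k:
  0 h=>1 k=>2
  1 h=>1 k=>2
  2 h=>0 k=>1
  composite₂ = (0:2, 1:2, 2:1)
Equal? YES — commutes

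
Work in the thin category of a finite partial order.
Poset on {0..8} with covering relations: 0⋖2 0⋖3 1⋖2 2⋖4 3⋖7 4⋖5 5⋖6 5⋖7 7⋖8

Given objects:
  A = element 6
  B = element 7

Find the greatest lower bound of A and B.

Common predecessors of 6,7: {0,1,2,4,5}
  0 ≤ 5
  1 ≤ 5
  2 ≤ 5
  4 ≤ 5
  5 ≤ 5
glb = 5

Answer: A∧B = 5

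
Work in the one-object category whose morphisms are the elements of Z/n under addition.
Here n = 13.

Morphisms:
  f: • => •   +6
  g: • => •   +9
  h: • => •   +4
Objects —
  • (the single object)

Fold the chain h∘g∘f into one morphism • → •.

  0 +6≡6 +9≡2 +4≡6  (mod 13)
⟦path⟧: +6

Answer: +6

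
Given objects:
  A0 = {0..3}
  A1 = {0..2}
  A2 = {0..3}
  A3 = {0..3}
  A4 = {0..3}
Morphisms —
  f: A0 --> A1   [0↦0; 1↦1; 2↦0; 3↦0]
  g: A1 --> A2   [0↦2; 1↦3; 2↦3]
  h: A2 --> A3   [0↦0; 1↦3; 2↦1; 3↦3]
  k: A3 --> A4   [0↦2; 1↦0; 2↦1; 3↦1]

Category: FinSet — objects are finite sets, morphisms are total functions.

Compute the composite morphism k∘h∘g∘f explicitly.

  0 f-->0 g-->2 h-->1 k-->0
  1 f-->1 g-->3 h-->3 k-->1
  2 f-->0 g-->2 h-->1 k-->0
  3 f-->0 g-->2 h-->1 k-->0
⟦path⟧: [0↦0; 1↦1; 2↦0; 3↦0]

Answer: [0↦0; 1↦1; 2↦0; 3↦0]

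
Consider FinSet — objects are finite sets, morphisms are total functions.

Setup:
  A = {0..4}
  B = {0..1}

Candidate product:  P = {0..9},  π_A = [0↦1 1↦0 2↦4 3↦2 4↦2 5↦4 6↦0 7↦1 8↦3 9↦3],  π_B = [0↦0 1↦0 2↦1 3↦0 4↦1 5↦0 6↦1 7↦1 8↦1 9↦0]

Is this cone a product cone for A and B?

|A|·|B| = 5·2 = 10;  |P| = 10
Check the pairing map k ↦ (π_A(k), π_B(k)):
  0 ↦ (1,0)
  1 ↦ (0,0)
  2 ↦ (4,1)
  3 ↦ (2,0)
  4 ↦ (2,1)
  5 ↦ (4,0)
  6 ↦ (0,1)
  7 ↦ (1,1)
  8 ↦ (3,1)
  9 ↦ (3,0)
distinct pairs in image: 10 / 10 needed
  → bijection onto A×B; projections well-typed.

Answer: VALID PRODUCT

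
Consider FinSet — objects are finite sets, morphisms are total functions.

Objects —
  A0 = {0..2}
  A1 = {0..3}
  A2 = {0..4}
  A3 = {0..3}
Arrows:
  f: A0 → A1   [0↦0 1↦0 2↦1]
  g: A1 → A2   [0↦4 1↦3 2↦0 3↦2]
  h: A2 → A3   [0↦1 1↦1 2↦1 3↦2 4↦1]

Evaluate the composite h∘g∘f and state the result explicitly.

Answer: [0↦1 1↦1 2↦2]

Derivation:
  0 f→0 g→4 h→1
  1 f→0 g→4 h→1
  2 f→1 g→3 h→2
result: [0↦1 1↦1 2↦2]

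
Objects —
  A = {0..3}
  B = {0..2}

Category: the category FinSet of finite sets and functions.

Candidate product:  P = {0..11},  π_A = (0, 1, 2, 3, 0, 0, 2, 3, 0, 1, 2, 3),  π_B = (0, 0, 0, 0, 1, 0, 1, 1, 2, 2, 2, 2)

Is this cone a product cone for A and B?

Answer: NOT A VALID PRODUCT — duplicate pair at indices 0,5

Trace:
|A|·|B| = 4·3 = 12;  |P| = 12
Check the pairing map k ↦ (π_A(k), π_B(k)):
  0 ↦ (0,0)
  1 ↦ (1,0)
  2 ↦ (2,0)
  3 ↦ (3,0)
  4 ↦ (0,1)
  5 ↦ (0,0)  ✗ repeats pair of k=0
  6 ↦ (2,1)
  7 ↦ (3,1)
  8 ↦ (0,2)
  9 ↦ (1,2)
  10 ↦ (2,2)
  11 ↦ (3,2)
distinct pairs in image: 11 / 12 needed
  → (0,0) hit at k=0 and k=5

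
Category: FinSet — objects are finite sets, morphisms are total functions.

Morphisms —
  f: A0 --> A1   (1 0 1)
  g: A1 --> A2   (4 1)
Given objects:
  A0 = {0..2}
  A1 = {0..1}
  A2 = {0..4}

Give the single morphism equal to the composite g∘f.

  0 f-->1 g-->1
  1 f-->0 g-->4
  2 f-->1 g-->1
⟦path⟧: (1 4 1)

Answer: (1 4 1)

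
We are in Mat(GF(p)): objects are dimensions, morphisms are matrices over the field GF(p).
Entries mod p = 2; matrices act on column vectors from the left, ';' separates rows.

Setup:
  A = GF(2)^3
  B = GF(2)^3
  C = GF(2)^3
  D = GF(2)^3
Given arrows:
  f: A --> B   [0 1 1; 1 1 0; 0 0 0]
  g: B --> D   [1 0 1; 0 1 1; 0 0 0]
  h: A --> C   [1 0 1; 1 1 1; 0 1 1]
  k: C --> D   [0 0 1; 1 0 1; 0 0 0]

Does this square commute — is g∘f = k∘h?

Answer: COMMUTES

Work:
1) trace f;g:
  e0=⟨1,0,0⟩ f-->⟨0,1,0⟩ g-->⟨0,1,0⟩
  e1=⟨0,1,0⟩ f-->⟨1,1,0⟩ g-->⟨1,1,0⟩
  e2=⟨0,0,1⟩ f-->⟨1,0,0⟩ g-->⟨1,0,0⟩
  result₁ = [0 1 1; 1 1 0; 0 0 0]
2) trace h;k:
  e0=⟨1,0,0⟩ h-->⟨1,1,0⟩ k-->⟨0,1,0⟩
  e1=⟨0,1,0⟩ h-->⟨0,1,1⟩ k-->⟨1,1,0⟩
  e2=⟨0,0,1⟩ h-->⟨1,1,1⟩ k-->⟨1,0,0⟩
  result₂ = [0 1 1; 1 1 0; 0 0 0]
Equal? equal; square commutes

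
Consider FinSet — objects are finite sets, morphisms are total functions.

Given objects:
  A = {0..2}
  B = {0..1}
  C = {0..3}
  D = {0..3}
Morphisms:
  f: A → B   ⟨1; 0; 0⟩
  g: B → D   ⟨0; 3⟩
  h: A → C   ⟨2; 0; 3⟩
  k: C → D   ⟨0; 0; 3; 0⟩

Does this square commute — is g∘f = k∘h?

Along f;g (path 1):
  0 f→1 g→3
  1 f→0 g→0
  2 f→0 g→0
  ⟦path⟧₁ = ⟨3; 0; 0⟩
Along h;k (path 2):
  0 h→2 k→3
  1 h→0 k→0
  2 h→3 k→0
  ⟦path⟧₂ = ⟨3; 0; 0⟩
Equal? YES — commutes

Answer: COMMUTES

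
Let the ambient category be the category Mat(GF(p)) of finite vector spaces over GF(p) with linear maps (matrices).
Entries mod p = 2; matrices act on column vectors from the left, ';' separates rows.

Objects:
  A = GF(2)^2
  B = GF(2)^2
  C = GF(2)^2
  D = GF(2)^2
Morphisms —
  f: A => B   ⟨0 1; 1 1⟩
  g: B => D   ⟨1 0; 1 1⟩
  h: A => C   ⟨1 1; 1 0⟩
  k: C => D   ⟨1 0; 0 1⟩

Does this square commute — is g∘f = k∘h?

Answer: DOES NOT COMMUTE

Derivation:
1) trace f;g:
  e0=[1,0] f=>[0,1] g=>[0,1]
  e1=[0,1] f=>[1,1] g=>[1,0]
  result₁ = ⟨0 1; 1 0⟩
2) trace h;k:
  e0=[1,0] h=>[1,1] k=>[1,1]
  e1=[0,1] h=>[1,0] k=>[1,0]
  result₂ = ⟨1 1; 1 0⟩
Equal? distinct morphisms ✗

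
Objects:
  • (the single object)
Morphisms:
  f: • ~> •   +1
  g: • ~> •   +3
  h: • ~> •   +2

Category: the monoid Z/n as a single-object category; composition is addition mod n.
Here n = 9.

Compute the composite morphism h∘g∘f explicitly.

Answer: +6

Trace:
  0 +1≡1 +3≡4 +2≡6  (mod 9)
composite: +6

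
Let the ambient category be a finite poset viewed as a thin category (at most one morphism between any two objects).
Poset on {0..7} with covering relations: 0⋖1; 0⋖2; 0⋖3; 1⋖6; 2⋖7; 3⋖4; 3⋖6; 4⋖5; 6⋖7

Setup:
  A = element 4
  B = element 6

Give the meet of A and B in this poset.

Answer: A∧B = 3

Derivation:
Lower bounds of A=4 and B=6: {0,3}
  0 ≤ 3
  3 ≤ 3
glb = 3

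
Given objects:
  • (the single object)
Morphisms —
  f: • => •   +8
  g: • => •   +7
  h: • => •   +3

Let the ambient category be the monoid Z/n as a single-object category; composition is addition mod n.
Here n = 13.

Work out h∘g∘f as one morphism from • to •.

Answer: +5

Work:
  0 +8≡8 +7≡2 +3≡5  (mod 13)
result: +5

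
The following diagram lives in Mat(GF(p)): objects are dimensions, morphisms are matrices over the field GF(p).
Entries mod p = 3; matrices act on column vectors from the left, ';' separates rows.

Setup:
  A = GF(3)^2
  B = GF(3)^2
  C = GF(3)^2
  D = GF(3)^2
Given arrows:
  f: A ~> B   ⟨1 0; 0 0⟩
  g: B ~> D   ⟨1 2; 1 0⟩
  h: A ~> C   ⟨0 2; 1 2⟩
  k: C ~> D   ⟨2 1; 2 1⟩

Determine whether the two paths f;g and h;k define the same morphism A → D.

Path 1 = f;g:
  e0=[1,0] f~>[1,0] g~>[1,1]
  e1=[0,1] f~>[0,0] g~>[0,0]
  result₁ = ⟨1 0; 1 0⟩
Path 2 = h;k:
  e0=[1,0] h~>[0,1] k~>[1,1]
  e1=[0,1] h~>[2,2] k~>[0,0]
  result₂ = ⟨1 0; 1 0⟩
Equal? equal; square commutes

Answer: COMMUTES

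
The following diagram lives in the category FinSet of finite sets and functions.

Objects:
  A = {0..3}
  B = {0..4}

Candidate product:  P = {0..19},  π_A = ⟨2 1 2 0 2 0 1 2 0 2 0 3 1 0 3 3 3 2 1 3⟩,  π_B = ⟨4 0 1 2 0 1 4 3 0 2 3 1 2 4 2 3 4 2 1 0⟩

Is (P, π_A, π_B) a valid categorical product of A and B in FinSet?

Answer: NOT A VALID PRODUCT — duplicate pair at indices 9,17

Work:
|A|·|B| = 4·5 = 20;  |P| = 20
Check the pairing map k ↦ (π_A(k), π_B(k)):
  0 ↦ (2,4)
  1 ↦ (1,0)
  2 ↦ (2,1)
  3 ↦ (0,2)
  4 ↦ (2,0)
  5 ↦ (0,1)
  6 ↦ (1,4)
  7 ↦ (2,3)
  8 ↦ (0,0)
  9 ↦ (2,2)
  10 ↦ (0,3)
  11 ↦ (3,1)
  12 ↦ (1,2)
  13 ↦ (0,4)
  14 ↦ (3,2)
  15 ↦ (3,3)
  16 ↦ (3,4)
  17 ↦ (2,2)  ✗ repeats pair of k=9
  18 ↦ (1,1)
  19 ↦ (3,0)
distinct pairs in image: 19 / 20 needed
  → (2,2) hit at k=9 and k=17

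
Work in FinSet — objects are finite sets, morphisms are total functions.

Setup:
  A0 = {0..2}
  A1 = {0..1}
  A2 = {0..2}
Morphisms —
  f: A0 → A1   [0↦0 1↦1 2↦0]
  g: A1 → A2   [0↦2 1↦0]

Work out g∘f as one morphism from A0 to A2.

  0 f→0 g→2
  1 f→1 g→0
  2 f→0 g→2
⟦path⟧: [0↦2 1↦0 2↦2]

Answer: [0↦2 1↦0 2↦2]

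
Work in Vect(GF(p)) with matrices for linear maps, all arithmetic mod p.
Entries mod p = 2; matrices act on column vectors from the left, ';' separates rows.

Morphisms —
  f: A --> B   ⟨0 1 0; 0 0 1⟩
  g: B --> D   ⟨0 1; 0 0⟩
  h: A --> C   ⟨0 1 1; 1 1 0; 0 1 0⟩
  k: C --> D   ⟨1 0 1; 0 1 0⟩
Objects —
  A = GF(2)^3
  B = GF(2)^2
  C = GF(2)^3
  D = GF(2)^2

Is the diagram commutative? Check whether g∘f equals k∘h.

Answer: DOES NOT COMMUTE

Work:
1) trace f;g:
  e0=⟨1,0,0⟩ f-->⟨0,0⟩ g-->⟨0,0⟩
  e1=⟨0,1,0⟩ f-->⟨1,0⟩ g-->⟨0,0⟩
  e2=⟨0,0,1⟩ f-->⟨0,1⟩ g-->⟨1,0⟩
  result₁ = ⟨0 0 1; 0 0 0⟩
2) trace h;k:
  e0=⟨1,0,0⟩ h-->⟨0,1,0⟩ k-->⟨0,1⟩
  e1=⟨0,1,0⟩ h-->⟨1,1,1⟩ k-->⟨0,1⟩
  e2=⟨0,0,1⟩ h-->⟨1,0,0⟩ k-->⟨1,0⟩
  result₂ = ⟨0 0 1; 1 1 0⟩
Equal? differ; not commutative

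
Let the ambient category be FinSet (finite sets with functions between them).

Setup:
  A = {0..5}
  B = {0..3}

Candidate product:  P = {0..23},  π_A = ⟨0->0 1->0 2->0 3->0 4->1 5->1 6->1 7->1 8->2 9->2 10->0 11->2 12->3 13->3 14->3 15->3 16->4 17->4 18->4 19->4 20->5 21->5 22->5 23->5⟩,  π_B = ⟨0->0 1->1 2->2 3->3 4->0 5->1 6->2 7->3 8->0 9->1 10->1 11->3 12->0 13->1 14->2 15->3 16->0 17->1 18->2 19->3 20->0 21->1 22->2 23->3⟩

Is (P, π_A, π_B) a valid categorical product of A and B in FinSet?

Answer: NOT A VALID PRODUCT — duplicate pair at indices 1,10

Derivation:
|A|·|B| = 6·4 = 24;  |P| = 24
Check the pairing map k ↦ (π_A(k), π_B(k)):
  0 -> (0,0)
  1 -> (0,1)
  2 -> (0,2)
  3 -> (0,3)
  4 -> (1,0)
  5 -> (1,1)
  6 -> (1,2)
  7 -> (1,3)
  8 -> (2,0)
  9 -> (2,1)
  10 -> (0,1)  ✗ repeats pair of k=1
  11 -> (2,3)
  12 -> (3,0)
  13 -> (3,1)
  14 -> (3,2)
  15 -> (3,3)
  16 -> (4,0)
  17 -> (4,1)
  18 -> (4,2)
  19 -> (4,3)
  20 -> (5,0)
  21 -> (5,1)
  22 -> (5,2)
  23 -> (5,3)
distinct pairs in image: 23 / 24 needed
  → (0,1) hit at k=1 and k=10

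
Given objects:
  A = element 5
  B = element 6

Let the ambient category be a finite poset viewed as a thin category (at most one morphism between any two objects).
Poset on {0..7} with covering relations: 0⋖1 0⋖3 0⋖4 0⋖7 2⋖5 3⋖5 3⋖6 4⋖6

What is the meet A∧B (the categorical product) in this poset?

Answer: A∧B = 3

Trace:
Common predecessors of 5,6: {0,3}
  0 ⊑ 3
  3 ⊑ 3
glb = 3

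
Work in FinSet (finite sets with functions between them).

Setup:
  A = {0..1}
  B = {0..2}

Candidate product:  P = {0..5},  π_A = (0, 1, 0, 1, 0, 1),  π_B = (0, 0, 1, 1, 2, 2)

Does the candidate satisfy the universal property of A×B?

Answer: VALID PRODUCT

Derivation:
|A|·|B| = 2·3 = 6;  |P| = 6
Check the pairing map k ↦ (π_A(k), π_B(k)):
  0 : (0,0)
  1 : (1,0)
  2 : (0,1)
  3 : (1,1)
  4 : (0,2)
  5 : (1,2)
distinct pairs in image: 6 / 6 needed
  → bijection onto A×B; projections well-typed.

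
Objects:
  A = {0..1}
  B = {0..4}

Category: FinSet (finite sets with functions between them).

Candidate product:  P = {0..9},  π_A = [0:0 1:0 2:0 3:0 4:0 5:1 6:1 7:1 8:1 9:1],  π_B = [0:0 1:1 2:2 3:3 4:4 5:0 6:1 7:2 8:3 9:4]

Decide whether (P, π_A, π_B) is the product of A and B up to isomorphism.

|A|·|B| = 2·5 = 10;  |P| = 10
Check the pairing map k ↦ (π_A(k), π_B(k)):
  0 : (0,0)
  1 : (0,1)
  2 : (0,2)
  3 : (0,3)
  4 : (0,4)
  5 : (1,0)
  6 : (1,1)
  7 : (1,2)
  8 : (1,3)
  9 : (1,4)
distinct pairs in image: 10 / 10 needed
  → bijection onto A×B; projections well-typed.

Answer: VALID PRODUCT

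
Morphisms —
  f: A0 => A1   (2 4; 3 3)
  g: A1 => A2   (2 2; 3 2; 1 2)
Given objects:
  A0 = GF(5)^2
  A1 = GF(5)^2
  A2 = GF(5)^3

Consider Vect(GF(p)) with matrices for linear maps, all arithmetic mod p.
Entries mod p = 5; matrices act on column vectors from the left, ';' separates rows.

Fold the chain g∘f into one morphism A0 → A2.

  e0=(1,0) f=>(2,3) g=>(0,2,3)
  e1=(0,1) f=>(4,3) g=>(4,3,0)
result: (0 4; 2 3; 3 0)

Answer: (0 4; 2 3; 3 0)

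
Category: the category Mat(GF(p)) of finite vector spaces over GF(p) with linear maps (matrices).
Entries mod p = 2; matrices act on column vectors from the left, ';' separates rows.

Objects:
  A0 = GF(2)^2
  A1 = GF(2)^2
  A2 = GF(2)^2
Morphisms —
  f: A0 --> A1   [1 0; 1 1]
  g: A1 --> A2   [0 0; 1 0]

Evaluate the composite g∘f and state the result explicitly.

  e0=(1,0) f-->(1,1) g-->(0,1)
  e1=(0,1) f-->(0,1) g-->(0,0)
composite: [0 0; 1 0]

Answer: [0 0; 1 0]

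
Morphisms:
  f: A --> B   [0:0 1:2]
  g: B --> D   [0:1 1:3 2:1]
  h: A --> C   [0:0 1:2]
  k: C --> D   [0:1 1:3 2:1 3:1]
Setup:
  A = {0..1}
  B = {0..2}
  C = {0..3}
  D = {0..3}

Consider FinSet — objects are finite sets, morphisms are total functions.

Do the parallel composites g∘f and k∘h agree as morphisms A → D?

Answer: COMMUTES

Work:
1) trace f;g:
  0 f-->0 g-->1
  1 f-->2 g-->1
  result₁ = [0:1 1:1]
2) trace h;k:
  0 h-->0 k-->1
  1 h-->2 k-->1
  result₂ = [0:1 1:1]
Equal? YES — commutes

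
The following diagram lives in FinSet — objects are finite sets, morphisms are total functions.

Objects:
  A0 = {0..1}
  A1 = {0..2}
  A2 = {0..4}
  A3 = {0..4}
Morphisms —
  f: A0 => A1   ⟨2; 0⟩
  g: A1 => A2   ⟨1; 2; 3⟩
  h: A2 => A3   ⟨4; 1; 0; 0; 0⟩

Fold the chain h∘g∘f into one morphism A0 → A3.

  0 f=>2 g=>3 h=>0
  1 f=>0 g=>1 h=>1
composite: ⟨0; 1⟩

Answer: ⟨0; 1⟩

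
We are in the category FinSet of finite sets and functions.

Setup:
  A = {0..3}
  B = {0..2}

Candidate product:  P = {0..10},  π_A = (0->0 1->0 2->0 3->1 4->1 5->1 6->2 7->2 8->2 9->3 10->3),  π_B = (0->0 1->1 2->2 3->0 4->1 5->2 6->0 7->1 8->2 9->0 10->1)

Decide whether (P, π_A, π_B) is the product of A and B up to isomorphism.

|A|·|B| = 4·3 = 12;  |P| = 11
  → cardinalities differ; no bijection possible.

Answer: NOT A VALID PRODUCT — |P|=11 ≠ |A|·|B|=12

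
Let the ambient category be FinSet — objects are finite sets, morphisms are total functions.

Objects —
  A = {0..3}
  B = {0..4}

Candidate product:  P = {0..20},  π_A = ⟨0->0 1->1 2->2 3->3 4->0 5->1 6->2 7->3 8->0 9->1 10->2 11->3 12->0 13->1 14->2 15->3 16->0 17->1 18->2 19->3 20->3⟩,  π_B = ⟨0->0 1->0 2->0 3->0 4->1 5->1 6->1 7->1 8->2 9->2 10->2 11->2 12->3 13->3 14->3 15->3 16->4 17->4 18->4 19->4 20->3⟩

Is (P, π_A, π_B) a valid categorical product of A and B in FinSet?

Answer: NOT A VALID PRODUCT — |P|=21 ≠ |A|·|B|=20

Trace:
|A|·|B| = 4·5 = 20;  |P| = 21
  → cardinalities differ; no bijection possible.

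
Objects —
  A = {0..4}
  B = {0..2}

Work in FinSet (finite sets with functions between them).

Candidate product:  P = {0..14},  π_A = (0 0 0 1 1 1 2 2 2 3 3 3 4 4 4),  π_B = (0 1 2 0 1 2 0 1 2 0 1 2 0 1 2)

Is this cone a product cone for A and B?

Answer: VALID PRODUCT

Work:
|A|·|B| = 5·3 = 15;  |P| = 15
Check the pairing map k ↦ (π_A(k), π_B(k)):
  0 : (0,0)
  1 : (0,1)
  2 : (0,2)
  3 : (1,0)
  4 : (1,1)
  5 : (1,2)
  6 : (2,0)
  7 : (2,1)
  8 : (2,2)
  9 : (3,0)
  10 : (3,1)
  11 : (3,2)
  12 : (4,0)
  13 : (4,1)
  14 : (4,2)
distinct pairs in image: 15 / 15 needed
  → bijection onto A×B; projections well-typed.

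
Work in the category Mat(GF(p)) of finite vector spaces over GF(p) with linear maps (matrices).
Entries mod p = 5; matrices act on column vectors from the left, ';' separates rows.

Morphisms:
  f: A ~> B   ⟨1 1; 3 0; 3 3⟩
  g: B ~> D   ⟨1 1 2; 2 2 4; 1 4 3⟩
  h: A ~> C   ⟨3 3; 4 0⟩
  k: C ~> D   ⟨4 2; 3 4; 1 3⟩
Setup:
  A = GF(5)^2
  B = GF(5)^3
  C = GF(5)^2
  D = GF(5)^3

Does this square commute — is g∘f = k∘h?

Answer: DOES NOT COMMUTE

Work:
Along f;g (path 1):
  e0=(1,0) f~>(1,3,3) g~>(0,0,2)
  e1=(0,1) f~>(1,0,3) g~>(2,4,0)
  ⟦path⟧₁ = ⟨0 2; 0 4; 2 0⟩
Along h;k (path 2):
  e0=(1,0) h~>(3,4) k~>(0,0,0)
  e1=(0,1) h~>(3,0) k~>(2,4,3)
  ⟦path⟧₂ = ⟨0 2; 0 4; 0 3⟩
Equal? distinct morphisms ✗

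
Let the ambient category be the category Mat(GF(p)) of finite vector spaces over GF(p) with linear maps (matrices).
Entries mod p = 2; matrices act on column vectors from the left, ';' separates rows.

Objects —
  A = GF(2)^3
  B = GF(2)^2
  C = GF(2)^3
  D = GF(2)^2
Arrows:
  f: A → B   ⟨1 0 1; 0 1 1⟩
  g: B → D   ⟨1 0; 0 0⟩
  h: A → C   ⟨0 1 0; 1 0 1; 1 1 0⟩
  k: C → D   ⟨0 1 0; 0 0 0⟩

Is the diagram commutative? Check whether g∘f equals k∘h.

Answer: COMMUTES

Derivation:
Path 1 = f;g:
  e0=⟨1,0,0⟩ f→⟨1,0⟩ g→⟨1,0⟩
  e1=⟨0,1,0⟩ f→⟨0,1⟩ g→⟨0,0⟩
  e2=⟨0,0,1⟩ f→⟨1,1⟩ g→⟨1,0⟩
  composite₁ = ⟨1 0 1; 0 0 0⟩
Path 2 = h;k:
  e0=⟨1,0,0⟩ h→⟨0,1,1⟩ k→⟨1,0⟩
  e1=⟨0,1,0⟩ h→⟨1,0,1⟩ k→⟨0,0⟩
  e2=⟨0,0,1⟩ h→⟨0,1,0⟩ k→⟨1,0⟩
  composite₂ = ⟨1 0 1; 0 0 0⟩
Equal? YES — commutes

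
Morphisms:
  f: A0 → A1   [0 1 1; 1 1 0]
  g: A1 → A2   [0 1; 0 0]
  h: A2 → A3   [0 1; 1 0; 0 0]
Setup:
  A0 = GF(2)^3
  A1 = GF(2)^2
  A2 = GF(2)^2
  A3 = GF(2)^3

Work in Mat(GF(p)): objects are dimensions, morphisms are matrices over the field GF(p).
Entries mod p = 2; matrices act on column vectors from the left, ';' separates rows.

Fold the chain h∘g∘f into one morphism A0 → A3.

  e0=[1,0,0] f→[0,1] g→[1,0] h→[0,1,0]
  e1=[0,1,0] f→[1,1] g→[1,0] h→[0,1,0]
  e2=[0,0,1] f→[1,0] g→[0,0] h→[0,0,0]
⟦path⟧: [0 0 0; 1 1 0; 0 0 0]

Answer: [0 0 0; 1 1 0; 0 0 0]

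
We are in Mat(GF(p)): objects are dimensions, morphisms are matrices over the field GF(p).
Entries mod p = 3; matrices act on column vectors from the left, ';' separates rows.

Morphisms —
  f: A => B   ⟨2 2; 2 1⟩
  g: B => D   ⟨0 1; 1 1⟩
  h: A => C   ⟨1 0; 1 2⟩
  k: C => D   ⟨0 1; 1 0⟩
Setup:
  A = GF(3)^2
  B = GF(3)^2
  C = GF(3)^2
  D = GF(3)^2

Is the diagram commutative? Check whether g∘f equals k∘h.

Answer: DOES NOT COMMUTE

Trace:
Path 1 = f;g:
  e0=⟨1,0⟩ f=>⟨2,2⟩ g=>⟨2,1⟩
  e1=⟨0,1⟩ f=>⟨2,1⟩ g=>⟨1,0⟩
  ⟦path⟧₁ = ⟨2 1; 1 0⟩
Path 2 = h;k:
  e0=⟨1,0⟩ h=>⟨1,1⟩ k=>⟨1,1⟩
  e1=⟨0,1⟩ h=>⟨0,2⟩ k=>⟨2,0⟩
  ⟦path⟧₂ = ⟨1 2; 1 0⟩
Equal? distinct morphisms ✗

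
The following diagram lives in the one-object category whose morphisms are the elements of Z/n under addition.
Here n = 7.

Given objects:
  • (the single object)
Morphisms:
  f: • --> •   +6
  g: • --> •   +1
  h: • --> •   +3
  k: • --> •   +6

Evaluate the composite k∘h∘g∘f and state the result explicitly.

  0 +6≡6 +1≡0 +3≡3 +6≡2  (mod 7)
result: +2

Answer: +2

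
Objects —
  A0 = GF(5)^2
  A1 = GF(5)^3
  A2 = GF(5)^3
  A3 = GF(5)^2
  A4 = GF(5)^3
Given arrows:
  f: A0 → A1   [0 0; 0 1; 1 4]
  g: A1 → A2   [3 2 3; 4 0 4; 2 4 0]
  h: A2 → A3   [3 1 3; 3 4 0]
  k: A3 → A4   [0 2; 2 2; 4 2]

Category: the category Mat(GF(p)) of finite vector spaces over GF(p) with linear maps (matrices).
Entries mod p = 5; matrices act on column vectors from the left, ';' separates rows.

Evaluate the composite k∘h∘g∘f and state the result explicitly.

  e0=(1,0) f→(0,0,1) g→(3,4,0) h→(3,0) k→(0,1,2)
  e1=(0,1) f→(0,1,4) g→(4,1,4) h→(0,1) k→(2,2,2)
result: [0 2; 1 2; 2 2]

Answer: [0 2; 1 2; 2 2]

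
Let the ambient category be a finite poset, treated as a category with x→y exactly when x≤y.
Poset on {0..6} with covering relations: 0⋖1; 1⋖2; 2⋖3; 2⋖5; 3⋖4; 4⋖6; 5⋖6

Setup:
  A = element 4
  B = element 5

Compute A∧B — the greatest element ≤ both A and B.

Lower bounds of A=4 and B=5: {0,1,2}
  0 ≤ 2
  1 ≤ 2
  2 ≤ 2
glb = 2

Answer: A∧B = 2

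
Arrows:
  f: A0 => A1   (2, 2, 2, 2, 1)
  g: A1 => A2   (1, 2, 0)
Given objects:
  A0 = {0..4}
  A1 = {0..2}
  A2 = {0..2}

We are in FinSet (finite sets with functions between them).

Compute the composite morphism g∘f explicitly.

  0 f=>2 g=>0
  1 f=>2 g=>0
  2 f=>2 g=>0
  3 f=>2 g=>0
  4 f=>1 g=>2
result: (0, 0, 0, 0, 2)

Answer: (0, 0, 0, 0, 2)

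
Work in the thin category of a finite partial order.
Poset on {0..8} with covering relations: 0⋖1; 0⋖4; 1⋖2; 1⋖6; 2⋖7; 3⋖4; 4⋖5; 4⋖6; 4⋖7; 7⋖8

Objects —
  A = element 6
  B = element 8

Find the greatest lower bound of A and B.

Answer: NO MEET EXISTS

Trace:
Lower bounds of A=6 and B=8: {0,1,3,4}
  maximal lower bounds 1 and 4 are incomparable: neither 1⊑4 nor 4⊑1
→ no greatest lower bound exists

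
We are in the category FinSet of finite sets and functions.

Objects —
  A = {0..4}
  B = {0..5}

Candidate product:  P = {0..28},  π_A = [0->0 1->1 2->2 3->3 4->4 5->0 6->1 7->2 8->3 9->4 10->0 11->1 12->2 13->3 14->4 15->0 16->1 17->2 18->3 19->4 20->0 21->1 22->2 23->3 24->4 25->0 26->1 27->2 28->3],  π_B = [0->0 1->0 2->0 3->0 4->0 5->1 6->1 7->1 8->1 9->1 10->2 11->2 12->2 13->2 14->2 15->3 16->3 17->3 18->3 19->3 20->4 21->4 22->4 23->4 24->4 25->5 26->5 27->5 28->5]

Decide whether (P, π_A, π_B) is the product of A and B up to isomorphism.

Answer: NOT A VALID PRODUCT — |P|=29 ≠ |A|·|B|=30

Trace:
|A|·|B| = 5·6 = 30;  |P| = 29
  → cardinalities differ; no bijection possible.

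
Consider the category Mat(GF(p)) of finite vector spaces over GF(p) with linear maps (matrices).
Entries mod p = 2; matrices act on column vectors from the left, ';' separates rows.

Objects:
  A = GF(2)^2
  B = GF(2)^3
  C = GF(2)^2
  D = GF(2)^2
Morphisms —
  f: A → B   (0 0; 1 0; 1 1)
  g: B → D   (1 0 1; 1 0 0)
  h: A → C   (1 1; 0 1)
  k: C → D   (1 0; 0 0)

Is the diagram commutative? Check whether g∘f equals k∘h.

Answer: COMMUTES

Work:
Path 1 = f;g:
  e0=[1,0] f→[0,1,1] g→[1,0]
  e1=[0,1] f→[0,0,1] g→[1,0]
  result₁ = (1 1; 0 0)
Path 2 = h;k:
  e0=[1,0] h→[1,0] k→[1,0]
  e1=[0,1] h→[1,1] k→[1,0]
  result₂ = (1 1; 0 0)
Equal? YES — commutes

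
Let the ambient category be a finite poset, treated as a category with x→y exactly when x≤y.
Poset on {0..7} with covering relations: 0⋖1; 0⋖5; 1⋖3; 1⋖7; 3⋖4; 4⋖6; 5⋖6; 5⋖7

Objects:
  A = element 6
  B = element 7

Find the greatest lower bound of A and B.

Lower bounds of A=6 and B=7: {0,1,5}
  maximal lower bounds 1 and 5 are incomparable: neither 1<=5 nor 5<=1
→ no greatest lower bound exists

Answer: NO MEET EXISTS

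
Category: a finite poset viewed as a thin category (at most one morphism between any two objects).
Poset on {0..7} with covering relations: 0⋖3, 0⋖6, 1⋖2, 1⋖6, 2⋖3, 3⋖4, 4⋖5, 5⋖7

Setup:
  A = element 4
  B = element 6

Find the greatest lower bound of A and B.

{x : x<=A ∧ x<=B} = {0,1}  (A=4, B=6)
  maximal lower bounds 0 and 1 are incomparable: neither 0<=1 nor 1<=0
→ no greatest lower bound exists

Answer: NO MEET EXISTS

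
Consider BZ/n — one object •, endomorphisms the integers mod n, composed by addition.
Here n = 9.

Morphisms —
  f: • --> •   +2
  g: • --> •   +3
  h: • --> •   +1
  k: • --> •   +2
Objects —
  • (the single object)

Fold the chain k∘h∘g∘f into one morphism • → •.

  0 +2≡2 +3≡5 +1≡6 +2≡8  (mod 9)
composite: +8

Answer: +8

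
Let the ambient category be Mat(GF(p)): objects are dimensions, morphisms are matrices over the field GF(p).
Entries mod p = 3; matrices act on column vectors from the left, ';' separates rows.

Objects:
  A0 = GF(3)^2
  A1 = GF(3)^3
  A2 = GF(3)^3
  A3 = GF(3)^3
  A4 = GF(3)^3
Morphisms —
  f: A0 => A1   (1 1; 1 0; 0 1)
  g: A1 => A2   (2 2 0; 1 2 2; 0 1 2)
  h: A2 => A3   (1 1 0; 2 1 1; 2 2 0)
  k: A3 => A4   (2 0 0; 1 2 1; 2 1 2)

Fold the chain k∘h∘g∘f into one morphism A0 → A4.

  e0=⟨1,0⟩ f=>⟨1,1,0⟩ g=>⟨1,0,1⟩ h=>⟨1,0,2⟩ k=>⟨2,0,0⟩
  e1=⟨0,1⟩ f=>⟨1,0,1⟩ g=>⟨2,0,2⟩ h=>⟨2,0,1⟩ k=>⟨1,0,0⟩
⟦path⟧: (2 1; 0 0; 0 0)

Answer: (2 1; 0 0; 0 0)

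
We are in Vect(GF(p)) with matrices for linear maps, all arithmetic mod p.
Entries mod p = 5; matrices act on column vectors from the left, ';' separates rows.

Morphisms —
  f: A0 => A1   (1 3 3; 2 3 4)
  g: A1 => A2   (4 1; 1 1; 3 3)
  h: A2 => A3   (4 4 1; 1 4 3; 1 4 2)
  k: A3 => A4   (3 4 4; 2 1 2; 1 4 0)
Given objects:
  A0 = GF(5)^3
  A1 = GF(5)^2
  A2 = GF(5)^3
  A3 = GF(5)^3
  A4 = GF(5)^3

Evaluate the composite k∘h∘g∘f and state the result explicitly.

Answer: (4 3 1; 2 2 0; 0 4 1)

Derivation:
  e0=[1,0,0] f=>[1,2] g=>[1,3,4] h=>[0,0,1] k=>[4,2,0]
  e1=[0,1,0] f=>[3,3] g=>[0,1,3] h=>[2,3,0] k=>[3,2,4]
  e2=[0,0,1] f=>[3,4] g=>[1,2,1] h=>[3,2,1] k=>[1,0,1]
⟦path⟧: (4 3 1; 2 2 0; 0 4 1)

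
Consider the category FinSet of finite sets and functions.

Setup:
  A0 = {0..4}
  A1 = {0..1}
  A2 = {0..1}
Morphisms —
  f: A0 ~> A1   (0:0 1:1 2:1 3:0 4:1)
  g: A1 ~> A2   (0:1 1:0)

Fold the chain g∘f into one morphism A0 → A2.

  0 f~>0 g~>1
  1 f~>1 g~>0
  2 f~>1 g~>0
  3 f~>0 g~>1
  4 f~>1 g~>0
composite: (0:1 1:0 2:0 3:1 4:0)

Answer: (0:1 1:0 2:0 3:1 4:0)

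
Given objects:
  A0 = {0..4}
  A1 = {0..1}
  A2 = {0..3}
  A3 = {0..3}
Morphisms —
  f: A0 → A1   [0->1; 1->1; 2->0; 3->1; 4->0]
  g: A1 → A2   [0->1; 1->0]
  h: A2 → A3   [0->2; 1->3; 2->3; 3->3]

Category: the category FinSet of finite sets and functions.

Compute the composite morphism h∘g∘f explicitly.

Answer: [0->2; 1->2; 2->3; 3->2; 4->3]

Derivation:
  0 f→1 g→0 h→2
  1 f→1 g→0 h→2
  2 f→0 g→1 h→3
  3 f→1 g→0 h→2
  4 f→0 g→1 h→3
result: [0->2; 1->2; 2->3; 3->2; 4->3]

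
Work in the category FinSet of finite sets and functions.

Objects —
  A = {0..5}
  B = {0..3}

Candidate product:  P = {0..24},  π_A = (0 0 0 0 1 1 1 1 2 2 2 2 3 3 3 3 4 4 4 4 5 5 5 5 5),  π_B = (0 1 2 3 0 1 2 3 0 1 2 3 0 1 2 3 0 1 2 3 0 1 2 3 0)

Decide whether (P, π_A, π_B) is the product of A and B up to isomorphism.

Answer: NOT A VALID PRODUCT — |P|=25 ≠ |A|·|B|=24

Derivation:
|A|·|B| = 6·4 = 24;  |P| = 25
  → cardinalities differ; no bijection possible.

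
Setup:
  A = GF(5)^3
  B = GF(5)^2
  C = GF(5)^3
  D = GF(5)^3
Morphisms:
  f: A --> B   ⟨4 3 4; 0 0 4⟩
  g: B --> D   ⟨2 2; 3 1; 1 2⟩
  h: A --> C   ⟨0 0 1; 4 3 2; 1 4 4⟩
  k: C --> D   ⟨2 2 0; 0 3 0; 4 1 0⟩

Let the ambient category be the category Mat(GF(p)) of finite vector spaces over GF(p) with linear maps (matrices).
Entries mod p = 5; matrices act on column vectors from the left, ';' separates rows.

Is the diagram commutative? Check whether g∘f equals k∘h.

1) trace f;g:
  e0=[1,0,0] f-->[4,0] g-->[3,2,4]
  e1=[0,1,0] f-->[3,0] g-->[1,4,3]
  e2=[0,0,1] f-->[4,4] g-->[1,1,2]
  composite₁ = ⟨3 1 1; 2 4 1; 4 3 2⟩
2) trace h;k:
  e0=[1,0,0] h-->[0,4,1] k-->[3,2,4]
  e1=[0,1,0] h-->[0,3,4] k-->[1,4,3]
  e2=[0,0,1] h-->[1,2,4] k-->[1,1,1]
  composite₂ = ⟨3 1 1; 2 4 1; 4 3 1⟩
Equal? differ; not commutative

Answer: DOES NOT COMMUTE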